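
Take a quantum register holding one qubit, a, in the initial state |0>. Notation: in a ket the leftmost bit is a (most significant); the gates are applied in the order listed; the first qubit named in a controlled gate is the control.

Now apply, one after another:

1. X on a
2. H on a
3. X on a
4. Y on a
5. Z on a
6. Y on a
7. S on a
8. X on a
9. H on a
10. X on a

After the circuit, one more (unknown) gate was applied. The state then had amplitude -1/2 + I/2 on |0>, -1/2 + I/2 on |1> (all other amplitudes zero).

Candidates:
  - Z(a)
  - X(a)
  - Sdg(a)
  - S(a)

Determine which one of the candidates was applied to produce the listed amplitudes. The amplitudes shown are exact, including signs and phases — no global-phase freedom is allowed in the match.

The unique candidate consistent with the amplitudes is S(a).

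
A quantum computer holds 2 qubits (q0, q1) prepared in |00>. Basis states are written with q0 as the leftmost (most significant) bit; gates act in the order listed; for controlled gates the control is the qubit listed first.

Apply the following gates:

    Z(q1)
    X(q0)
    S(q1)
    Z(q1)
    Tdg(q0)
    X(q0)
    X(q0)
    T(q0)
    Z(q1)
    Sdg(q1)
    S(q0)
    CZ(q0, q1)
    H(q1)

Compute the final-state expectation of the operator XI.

The expectation value of XI is 0.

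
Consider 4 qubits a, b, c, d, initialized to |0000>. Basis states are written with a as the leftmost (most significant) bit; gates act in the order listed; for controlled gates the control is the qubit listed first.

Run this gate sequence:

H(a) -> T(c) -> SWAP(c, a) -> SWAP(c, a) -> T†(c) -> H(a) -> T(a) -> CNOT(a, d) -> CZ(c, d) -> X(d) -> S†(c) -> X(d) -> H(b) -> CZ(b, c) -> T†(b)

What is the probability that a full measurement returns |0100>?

Outcome |0100> occurs with probability 1/2.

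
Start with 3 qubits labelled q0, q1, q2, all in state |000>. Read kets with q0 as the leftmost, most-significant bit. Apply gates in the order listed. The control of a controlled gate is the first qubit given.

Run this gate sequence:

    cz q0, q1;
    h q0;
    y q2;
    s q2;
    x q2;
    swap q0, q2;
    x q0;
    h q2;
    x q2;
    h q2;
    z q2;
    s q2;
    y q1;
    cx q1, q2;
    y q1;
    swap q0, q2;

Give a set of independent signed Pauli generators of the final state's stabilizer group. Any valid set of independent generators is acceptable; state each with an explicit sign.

The final state is stabilized by the group generated by -YII, +IZI, -IIZ; other independent generating sets are equally valid.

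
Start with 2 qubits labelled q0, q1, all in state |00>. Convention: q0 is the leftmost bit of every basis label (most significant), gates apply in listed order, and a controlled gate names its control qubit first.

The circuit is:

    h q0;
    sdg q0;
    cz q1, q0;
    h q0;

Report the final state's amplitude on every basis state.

After the circuit, the state carries amplitude 1/2 - I/2 on |00>, 0 on |01>, 1/2 + I/2 on |10>, 0 on |11>.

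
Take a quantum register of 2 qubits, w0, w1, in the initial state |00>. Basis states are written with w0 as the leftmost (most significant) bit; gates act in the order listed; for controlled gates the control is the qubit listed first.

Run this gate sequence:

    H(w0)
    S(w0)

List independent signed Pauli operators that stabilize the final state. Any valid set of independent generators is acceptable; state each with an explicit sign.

The final state is stabilized by the group generated by +YI, +IZ; other independent generating sets are equally valid.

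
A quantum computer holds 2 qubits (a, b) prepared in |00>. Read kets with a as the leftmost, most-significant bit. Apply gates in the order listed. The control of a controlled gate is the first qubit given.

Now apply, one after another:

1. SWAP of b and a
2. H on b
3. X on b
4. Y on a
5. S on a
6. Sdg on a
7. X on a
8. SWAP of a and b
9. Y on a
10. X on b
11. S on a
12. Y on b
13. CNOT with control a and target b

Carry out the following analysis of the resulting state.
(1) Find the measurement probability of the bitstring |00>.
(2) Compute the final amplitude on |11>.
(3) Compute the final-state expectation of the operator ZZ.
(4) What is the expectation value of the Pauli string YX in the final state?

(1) The probability of measuring |00> is 1/2.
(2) The final state's coefficient on |11> equals -sqrt(2)/2.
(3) In the final state, ZZ has expectation 1.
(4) In the final state, YX has expectation -1.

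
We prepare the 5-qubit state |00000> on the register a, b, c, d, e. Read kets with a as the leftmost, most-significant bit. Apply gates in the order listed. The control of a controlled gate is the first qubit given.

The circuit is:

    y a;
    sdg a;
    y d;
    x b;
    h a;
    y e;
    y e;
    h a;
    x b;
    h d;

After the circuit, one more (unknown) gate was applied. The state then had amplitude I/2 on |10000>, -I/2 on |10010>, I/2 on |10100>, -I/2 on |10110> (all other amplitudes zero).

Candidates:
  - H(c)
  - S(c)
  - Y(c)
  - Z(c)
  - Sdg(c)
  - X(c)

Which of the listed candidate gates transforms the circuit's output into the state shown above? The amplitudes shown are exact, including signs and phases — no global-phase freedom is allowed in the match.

It was H(c) that produced the state shown. Key observation: gates 4-9 undo each other exactly, leaving only the rest of the circuit to track.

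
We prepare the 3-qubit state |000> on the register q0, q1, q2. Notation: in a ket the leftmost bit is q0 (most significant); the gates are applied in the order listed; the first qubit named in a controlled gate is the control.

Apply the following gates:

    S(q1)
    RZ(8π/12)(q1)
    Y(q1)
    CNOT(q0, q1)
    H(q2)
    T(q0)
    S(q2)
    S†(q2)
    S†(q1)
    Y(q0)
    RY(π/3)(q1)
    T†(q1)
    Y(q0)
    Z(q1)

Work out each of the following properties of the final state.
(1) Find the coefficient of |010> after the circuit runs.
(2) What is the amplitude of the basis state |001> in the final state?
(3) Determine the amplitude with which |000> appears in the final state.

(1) |010> carries amplitude sqrt(6)*exp(5*I*pi/12)/4 in the final state. Key observation: the block from step 7 through step 8 cancels to the identity and can be dropped.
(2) |001> carries amplitude sqrt(2)*exp(2*I*pi/3)/4 in the final state.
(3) The final state's coefficient on |000> equals sqrt(2)*exp(2*I*pi/3)/4.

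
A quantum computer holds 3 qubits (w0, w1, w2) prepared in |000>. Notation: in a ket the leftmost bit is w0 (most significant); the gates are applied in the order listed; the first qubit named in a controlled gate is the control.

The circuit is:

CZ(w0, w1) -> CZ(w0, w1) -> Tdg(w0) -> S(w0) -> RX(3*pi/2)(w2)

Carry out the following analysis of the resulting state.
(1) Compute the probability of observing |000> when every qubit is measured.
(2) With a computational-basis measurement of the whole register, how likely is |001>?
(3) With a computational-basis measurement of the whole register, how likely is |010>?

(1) The probability of measuring |000> is 1/2. Key observation: gates 1-2 undo each other exactly, leaving only the rest of the circuit to track.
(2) The probability of measuring |001> is 1/2.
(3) Outcome |010> occurs with probability 0.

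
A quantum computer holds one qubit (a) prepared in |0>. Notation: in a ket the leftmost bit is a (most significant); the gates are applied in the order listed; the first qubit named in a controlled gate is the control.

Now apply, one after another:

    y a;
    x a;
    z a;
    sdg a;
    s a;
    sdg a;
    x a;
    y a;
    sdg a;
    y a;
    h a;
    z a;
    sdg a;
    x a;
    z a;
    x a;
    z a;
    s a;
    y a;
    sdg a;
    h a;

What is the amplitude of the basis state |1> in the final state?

The amplitude on |1> is -1/2 + I/2.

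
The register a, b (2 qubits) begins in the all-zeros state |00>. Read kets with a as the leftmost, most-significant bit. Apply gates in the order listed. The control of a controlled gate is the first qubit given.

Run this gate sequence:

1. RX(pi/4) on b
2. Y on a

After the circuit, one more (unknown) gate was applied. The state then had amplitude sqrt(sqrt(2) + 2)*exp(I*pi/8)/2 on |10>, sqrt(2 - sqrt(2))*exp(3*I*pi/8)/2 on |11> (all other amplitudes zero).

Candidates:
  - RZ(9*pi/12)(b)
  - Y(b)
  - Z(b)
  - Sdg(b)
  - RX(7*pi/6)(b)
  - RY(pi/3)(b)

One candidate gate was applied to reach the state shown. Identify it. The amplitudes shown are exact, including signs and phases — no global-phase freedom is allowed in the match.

The applied gate was RZ(9*pi/12)(b).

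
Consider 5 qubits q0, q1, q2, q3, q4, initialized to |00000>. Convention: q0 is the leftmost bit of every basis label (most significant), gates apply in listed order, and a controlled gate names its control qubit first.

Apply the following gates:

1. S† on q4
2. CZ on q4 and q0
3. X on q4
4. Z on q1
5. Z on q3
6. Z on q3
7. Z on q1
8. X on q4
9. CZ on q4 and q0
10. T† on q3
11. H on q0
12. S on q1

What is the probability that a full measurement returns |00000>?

Outcome |00000> occurs with probability 1/2. Key observation: the block from step 2 through step 9 cancels to the identity and can be dropped.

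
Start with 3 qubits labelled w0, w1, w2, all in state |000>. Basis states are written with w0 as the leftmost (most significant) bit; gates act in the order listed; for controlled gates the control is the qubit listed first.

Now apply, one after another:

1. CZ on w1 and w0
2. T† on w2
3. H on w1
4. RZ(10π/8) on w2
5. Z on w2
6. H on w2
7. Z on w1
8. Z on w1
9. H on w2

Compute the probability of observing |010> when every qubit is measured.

Outcome |010> occurs with probability 1/2. Key observation: gates 6-9 undo each other exactly, leaving only the rest of the circuit to track.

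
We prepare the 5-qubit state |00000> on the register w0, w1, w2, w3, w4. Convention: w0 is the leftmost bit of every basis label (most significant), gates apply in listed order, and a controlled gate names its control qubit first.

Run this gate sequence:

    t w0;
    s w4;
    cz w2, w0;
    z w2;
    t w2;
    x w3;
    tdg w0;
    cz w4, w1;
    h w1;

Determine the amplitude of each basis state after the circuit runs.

The final amplitudes are sqrt(2)/2 on |00010>, sqrt(2)/2 on |01010>, and 0 on every other basis state.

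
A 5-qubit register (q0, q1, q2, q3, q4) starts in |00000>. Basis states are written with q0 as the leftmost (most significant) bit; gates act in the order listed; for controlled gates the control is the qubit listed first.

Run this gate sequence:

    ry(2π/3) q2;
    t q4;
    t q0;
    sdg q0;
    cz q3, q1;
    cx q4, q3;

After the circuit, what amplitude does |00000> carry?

The amplitude on |00000> is 1/2.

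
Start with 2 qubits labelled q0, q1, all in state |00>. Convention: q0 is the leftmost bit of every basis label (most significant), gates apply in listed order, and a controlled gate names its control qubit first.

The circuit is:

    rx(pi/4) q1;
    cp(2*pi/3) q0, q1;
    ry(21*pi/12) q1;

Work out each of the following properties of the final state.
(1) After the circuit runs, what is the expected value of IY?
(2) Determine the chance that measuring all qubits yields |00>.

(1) The expectation value of IY is -sqrt(2)/2.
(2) Outcome |00> occurs with probability 3/4.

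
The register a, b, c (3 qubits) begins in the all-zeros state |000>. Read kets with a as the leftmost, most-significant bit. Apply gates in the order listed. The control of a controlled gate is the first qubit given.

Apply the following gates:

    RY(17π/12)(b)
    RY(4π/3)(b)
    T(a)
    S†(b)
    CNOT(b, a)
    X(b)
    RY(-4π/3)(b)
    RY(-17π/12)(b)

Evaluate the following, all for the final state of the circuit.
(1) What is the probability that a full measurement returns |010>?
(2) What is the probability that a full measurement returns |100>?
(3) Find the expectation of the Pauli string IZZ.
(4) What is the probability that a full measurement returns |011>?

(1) The probability of measuring |010> is 3/8 - sqrt(2)/4.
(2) A full measurement returns |100> with probability 1/8.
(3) The expectation value of IZZ is -1/2.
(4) The probability of measuring |011> is 0.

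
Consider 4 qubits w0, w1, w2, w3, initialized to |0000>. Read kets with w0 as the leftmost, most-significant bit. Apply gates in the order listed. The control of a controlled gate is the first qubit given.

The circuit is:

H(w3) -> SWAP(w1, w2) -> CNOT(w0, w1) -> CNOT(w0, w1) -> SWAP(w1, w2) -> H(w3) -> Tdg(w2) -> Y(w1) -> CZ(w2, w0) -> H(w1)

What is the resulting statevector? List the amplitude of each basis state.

After the circuit, the state carries amplitude sqrt(2)*I/2 on |0000>, -sqrt(2)*I/2 on |0100>, and 0 on every other basis state. Key observation: the block from step 1 through step 6 cancels to the identity and can be dropped.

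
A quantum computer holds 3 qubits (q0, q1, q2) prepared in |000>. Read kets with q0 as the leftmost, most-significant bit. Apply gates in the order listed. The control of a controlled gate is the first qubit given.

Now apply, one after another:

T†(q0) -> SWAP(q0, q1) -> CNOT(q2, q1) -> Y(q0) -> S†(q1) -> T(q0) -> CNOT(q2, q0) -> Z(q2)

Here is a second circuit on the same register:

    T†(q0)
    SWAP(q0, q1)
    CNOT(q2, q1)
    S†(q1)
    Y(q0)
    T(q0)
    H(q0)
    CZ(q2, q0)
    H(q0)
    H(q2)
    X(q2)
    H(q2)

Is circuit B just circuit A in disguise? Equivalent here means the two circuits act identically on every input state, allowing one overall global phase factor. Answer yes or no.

Yes, they are equivalent — the unitaries differ by at most a global phase.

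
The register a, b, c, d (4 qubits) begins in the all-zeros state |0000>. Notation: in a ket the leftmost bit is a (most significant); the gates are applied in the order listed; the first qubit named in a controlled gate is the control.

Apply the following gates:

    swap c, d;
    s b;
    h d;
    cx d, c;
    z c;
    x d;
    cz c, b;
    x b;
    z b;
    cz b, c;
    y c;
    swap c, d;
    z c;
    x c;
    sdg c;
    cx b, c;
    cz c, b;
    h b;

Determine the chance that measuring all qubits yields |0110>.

Outcome |0110> occurs with probability 0.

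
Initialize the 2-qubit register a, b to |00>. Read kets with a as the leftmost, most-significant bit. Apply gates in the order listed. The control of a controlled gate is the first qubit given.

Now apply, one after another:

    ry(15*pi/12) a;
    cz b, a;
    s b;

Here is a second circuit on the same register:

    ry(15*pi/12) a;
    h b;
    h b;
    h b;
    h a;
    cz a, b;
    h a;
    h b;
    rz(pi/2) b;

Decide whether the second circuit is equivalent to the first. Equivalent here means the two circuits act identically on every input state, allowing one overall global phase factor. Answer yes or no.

No, they are not equivalent — no single phase factor reconciles the two unitaries.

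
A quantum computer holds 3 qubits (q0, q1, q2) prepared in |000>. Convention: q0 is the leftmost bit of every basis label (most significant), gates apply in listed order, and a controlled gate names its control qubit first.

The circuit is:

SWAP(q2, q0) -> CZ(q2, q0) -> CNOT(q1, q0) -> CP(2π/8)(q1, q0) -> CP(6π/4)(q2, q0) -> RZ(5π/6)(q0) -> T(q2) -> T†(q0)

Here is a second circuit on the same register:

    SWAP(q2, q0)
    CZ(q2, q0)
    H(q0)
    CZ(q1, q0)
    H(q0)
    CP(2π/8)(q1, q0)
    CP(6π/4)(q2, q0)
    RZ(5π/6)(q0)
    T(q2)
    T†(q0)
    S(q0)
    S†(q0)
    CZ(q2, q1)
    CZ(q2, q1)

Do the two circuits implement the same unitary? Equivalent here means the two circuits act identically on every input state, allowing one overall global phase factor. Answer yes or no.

Yes — the two circuits implement the same unitary up to a global phase.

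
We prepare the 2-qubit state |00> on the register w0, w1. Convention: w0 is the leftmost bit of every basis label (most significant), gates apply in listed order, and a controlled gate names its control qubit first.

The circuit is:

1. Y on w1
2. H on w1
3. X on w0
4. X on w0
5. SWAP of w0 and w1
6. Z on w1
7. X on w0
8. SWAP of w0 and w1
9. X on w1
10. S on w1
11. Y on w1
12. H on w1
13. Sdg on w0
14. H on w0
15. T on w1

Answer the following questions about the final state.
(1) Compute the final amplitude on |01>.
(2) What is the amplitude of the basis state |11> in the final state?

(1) |01> carries amplitude 1/2 in the final state.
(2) The final state's coefficient on |11> equals 1/2.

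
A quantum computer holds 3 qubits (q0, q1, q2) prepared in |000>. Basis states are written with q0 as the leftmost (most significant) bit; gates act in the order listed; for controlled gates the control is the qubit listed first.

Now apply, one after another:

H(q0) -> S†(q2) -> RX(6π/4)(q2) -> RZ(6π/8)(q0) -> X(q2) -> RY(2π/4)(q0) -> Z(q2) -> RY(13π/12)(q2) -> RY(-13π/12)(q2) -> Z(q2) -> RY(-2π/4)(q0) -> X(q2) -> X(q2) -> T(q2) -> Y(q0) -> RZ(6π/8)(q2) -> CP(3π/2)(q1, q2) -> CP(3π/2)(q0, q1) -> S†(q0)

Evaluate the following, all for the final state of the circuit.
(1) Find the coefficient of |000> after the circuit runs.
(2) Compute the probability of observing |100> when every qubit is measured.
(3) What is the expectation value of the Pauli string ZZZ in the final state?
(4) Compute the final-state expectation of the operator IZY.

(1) The amplitude on |000> is -1/2.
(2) Outcome |100> occurs with probability 1/4.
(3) The expectation value of ZZZ is 0.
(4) The observable IZY averages to 1.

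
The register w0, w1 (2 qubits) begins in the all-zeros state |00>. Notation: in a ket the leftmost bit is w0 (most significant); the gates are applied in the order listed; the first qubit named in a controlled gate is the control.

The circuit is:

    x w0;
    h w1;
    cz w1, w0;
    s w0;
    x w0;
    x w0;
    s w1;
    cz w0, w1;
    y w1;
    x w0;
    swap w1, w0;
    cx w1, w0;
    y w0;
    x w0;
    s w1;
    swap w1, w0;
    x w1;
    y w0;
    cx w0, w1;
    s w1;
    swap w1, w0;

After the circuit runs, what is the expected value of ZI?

In the final state, ZI has expectation 0. Key observation: gates 5-6 undo each other exactly, leaving only the rest of the circuit to track.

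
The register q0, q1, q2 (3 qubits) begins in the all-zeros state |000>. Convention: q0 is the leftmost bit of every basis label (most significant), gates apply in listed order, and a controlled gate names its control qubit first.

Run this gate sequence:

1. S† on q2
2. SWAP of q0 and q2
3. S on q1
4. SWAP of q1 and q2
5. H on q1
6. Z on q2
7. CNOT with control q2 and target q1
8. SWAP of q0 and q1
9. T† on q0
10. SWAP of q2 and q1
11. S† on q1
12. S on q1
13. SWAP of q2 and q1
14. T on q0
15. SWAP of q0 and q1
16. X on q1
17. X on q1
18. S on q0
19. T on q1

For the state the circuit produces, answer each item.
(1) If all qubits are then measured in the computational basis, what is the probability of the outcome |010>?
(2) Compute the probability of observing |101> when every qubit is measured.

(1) A full measurement returns |010> with probability 1/2. Key observation: the block from step 8 through step 15 cancels to the identity and can be dropped.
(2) A full measurement returns |101> with probability 0.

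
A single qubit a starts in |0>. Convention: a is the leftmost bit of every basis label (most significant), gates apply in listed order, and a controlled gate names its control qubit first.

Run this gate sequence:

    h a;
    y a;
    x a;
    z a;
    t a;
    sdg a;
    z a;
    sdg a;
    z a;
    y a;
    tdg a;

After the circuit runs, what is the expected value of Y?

The expectation value of Y is -1.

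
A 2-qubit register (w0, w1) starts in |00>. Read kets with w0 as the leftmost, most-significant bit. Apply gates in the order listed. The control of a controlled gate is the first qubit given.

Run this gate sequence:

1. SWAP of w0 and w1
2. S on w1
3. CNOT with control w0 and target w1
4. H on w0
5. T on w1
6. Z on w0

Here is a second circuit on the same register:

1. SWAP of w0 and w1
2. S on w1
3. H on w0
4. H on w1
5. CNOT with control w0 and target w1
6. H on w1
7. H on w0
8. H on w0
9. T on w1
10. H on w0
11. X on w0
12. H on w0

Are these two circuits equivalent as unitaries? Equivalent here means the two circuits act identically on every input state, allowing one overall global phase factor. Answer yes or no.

No, they are not equivalent — no single phase factor reconciles the two unitaries.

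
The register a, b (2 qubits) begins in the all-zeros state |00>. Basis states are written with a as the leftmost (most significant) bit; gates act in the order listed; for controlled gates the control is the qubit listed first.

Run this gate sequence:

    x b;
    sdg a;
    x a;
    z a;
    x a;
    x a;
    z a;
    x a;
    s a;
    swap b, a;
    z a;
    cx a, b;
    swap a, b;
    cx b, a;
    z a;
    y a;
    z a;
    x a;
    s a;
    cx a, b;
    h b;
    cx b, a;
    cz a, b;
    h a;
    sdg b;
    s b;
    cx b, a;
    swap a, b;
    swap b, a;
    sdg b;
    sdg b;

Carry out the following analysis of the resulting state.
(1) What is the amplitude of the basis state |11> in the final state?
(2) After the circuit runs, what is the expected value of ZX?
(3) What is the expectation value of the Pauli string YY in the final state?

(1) The amplitude on |11> is -I/2.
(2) In the final state, ZX has expectation 1.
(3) The expectation value of YY is 1.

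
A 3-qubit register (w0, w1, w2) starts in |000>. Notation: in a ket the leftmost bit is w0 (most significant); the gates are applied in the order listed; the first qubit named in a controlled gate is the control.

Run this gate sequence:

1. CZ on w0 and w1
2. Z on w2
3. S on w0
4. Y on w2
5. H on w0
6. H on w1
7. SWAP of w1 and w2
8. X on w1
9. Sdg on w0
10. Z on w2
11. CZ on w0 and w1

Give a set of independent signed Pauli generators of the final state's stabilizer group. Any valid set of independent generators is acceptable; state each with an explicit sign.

The stabilizer group can be generated by -YII, -IIX, +IZI, among other valid generating sets.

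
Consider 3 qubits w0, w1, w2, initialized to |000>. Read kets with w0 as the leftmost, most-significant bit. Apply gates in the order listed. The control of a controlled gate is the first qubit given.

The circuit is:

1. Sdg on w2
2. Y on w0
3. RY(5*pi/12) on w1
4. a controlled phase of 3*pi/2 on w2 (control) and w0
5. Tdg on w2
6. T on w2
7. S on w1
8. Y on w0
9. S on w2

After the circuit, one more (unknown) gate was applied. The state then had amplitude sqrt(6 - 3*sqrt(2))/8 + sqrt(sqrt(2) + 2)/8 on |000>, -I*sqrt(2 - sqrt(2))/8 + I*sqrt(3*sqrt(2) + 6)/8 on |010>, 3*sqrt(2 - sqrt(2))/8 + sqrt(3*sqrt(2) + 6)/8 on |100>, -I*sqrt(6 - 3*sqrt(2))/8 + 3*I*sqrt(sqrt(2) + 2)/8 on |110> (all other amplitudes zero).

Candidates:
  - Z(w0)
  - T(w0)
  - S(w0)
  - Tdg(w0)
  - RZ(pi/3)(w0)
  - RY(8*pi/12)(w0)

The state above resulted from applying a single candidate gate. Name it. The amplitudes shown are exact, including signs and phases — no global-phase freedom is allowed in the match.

The unique candidate consistent with the amplitudes is RY(8*pi/12)(w0).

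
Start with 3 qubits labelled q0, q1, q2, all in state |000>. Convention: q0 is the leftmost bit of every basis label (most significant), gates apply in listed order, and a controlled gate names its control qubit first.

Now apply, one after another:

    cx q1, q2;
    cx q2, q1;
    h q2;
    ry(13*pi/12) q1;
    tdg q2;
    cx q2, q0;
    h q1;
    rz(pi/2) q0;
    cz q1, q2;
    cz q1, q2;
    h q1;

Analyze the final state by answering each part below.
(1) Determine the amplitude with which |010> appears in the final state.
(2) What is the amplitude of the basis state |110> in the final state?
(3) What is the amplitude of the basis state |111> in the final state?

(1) The final state's coefficient on |010> equals (-sqrt(6*sqrt(2) + 12)/8 - sqrt(4 - 2*sqrt(2))/8)*exp(3*I*pi/4). Key observation: gates 9-10 undo each other exactly, leaving only the rest of the circuit to track.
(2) The final state's coefficient on |110> equals 0.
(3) The final state's coefficient on |111> equals sqrt(4 - 2*sqrt(2))/8 + sqrt(6*sqrt(2) + 12)/8.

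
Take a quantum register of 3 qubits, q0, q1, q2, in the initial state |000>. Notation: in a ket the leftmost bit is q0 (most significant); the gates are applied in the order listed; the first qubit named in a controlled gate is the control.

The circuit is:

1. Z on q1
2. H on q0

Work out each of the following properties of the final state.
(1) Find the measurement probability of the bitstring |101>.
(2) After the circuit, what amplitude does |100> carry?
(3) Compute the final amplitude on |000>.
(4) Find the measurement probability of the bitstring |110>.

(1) The probability of measuring |101> is 0.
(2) The amplitude on |100> is sqrt(2)/2.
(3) The amplitude on |000> is sqrt(2)/2.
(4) The probability of measuring |110> is 0.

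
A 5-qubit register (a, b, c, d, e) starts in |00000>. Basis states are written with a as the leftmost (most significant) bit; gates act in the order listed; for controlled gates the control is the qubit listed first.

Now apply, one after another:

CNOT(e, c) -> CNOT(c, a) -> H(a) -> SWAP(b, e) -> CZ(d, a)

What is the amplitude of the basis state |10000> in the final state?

|10000> carries amplitude sqrt(2)/2 in the final state.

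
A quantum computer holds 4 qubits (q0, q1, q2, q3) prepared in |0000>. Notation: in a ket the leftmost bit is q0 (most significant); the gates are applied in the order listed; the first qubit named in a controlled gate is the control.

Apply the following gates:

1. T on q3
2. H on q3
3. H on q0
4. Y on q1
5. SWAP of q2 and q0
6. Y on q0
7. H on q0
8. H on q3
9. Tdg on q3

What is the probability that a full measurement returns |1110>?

The probability of measuring |1110> is 1/4.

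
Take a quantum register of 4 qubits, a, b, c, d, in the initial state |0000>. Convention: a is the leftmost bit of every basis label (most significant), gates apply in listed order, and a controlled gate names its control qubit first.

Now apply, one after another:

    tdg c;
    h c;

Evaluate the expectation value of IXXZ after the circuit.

In the final state, IXXZ has expectation 0.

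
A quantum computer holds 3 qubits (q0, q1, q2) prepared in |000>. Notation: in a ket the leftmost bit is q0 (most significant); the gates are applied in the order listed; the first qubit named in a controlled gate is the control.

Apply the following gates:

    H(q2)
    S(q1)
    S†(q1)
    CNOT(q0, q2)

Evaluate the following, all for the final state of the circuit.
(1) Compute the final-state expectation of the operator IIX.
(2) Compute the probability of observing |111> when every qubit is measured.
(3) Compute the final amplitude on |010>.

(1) The observable IIX averages to 1.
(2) The probability of measuring |111> is 0.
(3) |010> carries amplitude 0 in the final state.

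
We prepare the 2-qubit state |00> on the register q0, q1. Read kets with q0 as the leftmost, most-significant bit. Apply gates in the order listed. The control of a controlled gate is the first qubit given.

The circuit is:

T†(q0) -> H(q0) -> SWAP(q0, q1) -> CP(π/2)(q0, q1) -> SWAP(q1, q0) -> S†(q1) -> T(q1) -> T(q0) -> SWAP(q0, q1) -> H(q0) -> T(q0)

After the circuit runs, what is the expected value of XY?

In the final state, XY has expectation 1/2.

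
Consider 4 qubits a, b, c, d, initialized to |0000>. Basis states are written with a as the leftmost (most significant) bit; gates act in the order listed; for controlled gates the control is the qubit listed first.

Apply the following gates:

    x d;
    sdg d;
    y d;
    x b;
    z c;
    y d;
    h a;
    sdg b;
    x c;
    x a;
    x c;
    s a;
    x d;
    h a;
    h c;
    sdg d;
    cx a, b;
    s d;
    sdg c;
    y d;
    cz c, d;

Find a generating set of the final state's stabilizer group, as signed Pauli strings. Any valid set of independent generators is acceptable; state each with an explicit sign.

The final state is stabilized by the group generated by +XYII, +IIYI, -ZZII, -IIIZ; other independent generating sets are equally valid.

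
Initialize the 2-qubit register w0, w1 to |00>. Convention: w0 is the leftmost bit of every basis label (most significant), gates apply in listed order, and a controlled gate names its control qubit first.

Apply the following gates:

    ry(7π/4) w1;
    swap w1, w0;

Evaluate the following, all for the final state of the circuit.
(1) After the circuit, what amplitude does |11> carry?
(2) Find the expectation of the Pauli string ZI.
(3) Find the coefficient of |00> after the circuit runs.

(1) The final state's coefficient on |11> equals 0.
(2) The observable ZI averages to sqrt(2)/2.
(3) The final state's coefficient on |00> equals -sqrt(sqrt(2) + 2)/2.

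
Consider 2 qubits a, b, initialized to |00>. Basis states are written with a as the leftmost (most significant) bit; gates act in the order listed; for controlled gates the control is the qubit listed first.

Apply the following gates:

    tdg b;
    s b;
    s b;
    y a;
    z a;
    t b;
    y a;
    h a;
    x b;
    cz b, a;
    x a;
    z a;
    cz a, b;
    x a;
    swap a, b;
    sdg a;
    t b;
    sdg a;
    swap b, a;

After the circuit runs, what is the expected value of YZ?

The expectation value of YZ is sqrt(2)/2.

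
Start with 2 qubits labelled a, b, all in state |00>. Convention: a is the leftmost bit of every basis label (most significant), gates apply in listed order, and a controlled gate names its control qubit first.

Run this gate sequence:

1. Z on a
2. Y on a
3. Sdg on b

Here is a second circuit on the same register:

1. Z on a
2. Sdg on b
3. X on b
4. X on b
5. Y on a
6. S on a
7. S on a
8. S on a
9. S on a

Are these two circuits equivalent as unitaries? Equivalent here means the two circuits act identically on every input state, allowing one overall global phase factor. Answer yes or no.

Yes, they are equivalent — the unitaries differ by at most a global phase.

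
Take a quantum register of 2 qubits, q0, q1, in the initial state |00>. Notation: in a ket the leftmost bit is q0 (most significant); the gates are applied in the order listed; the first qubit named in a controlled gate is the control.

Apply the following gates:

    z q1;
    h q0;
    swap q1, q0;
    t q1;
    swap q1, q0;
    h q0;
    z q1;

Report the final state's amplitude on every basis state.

After the circuit, the state carries amplitude 1/2 + exp(I*pi/4)/2 on |00>, 0 on |01>, 1/2 - exp(I*pi/4)/2 on |10>, 0 on |11>.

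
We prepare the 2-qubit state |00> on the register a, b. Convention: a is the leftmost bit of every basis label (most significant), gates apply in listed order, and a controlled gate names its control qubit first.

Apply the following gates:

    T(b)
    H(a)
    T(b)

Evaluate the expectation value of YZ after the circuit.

In the final state, YZ has expectation 0.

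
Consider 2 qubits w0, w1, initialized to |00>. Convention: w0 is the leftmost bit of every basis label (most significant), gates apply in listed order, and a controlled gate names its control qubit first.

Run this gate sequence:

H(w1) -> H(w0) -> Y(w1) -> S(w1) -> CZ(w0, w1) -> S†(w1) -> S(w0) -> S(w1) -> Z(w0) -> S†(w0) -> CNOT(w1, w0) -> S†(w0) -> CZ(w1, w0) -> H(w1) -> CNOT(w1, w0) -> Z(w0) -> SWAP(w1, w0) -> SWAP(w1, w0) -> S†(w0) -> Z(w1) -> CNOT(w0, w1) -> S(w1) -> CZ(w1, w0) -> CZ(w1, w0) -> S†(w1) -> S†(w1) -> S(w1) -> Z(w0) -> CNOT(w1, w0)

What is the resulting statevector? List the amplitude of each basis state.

The final amplitudes are sqrt(2)*(-1 - I)/4 on |00>, sqrt(2)*(-1 - I)/4 on |01>, sqrt(2)*(1 + I)/4 on |10>, sqrt(2)*(-1 - I)/4 on |11>. Key observation: steps 22-25 multiply out to the identity, so the circuit reduces to the remaining gates.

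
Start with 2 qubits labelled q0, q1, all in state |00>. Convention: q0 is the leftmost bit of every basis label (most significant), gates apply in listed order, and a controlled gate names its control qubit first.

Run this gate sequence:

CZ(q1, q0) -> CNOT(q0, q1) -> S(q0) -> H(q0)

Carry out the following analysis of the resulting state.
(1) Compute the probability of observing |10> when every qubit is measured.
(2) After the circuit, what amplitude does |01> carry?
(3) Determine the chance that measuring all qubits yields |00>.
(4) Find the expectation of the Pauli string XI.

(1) Outcome |10> occurs with probability 1/2.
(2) |01> carries amplitude 0 in the final state.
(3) A full measurement returns |00> with probability 1/2.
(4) In the final state, XI has expectation 1.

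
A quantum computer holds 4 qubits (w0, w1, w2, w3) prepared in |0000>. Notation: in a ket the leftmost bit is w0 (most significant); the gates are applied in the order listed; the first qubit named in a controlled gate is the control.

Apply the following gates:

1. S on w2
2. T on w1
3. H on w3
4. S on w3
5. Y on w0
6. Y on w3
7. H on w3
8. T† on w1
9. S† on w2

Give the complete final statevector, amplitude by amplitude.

The final amplitudes are -1/2 + I/2 on |1000>, 1/2 + I/2 on |1001>, and 0 on every other basis state.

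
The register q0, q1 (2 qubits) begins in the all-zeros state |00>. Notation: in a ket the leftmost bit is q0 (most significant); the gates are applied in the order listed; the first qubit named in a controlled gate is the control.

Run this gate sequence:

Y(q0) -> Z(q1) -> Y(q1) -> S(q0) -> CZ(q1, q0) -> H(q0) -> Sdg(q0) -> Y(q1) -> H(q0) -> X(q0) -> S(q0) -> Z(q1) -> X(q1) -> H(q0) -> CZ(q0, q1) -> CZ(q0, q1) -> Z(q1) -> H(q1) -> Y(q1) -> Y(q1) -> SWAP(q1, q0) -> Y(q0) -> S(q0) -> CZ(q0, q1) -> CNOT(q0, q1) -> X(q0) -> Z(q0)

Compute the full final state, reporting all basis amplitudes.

After the circuit, the state carries amplitude -1/2 + I/2 on |00>, 0 on |01>, 0 on |10>, 1/2 + I/2 on |11>. Key observation: steps 15-16 multiply out to the identity, so the circuit reduces to the remaining gates.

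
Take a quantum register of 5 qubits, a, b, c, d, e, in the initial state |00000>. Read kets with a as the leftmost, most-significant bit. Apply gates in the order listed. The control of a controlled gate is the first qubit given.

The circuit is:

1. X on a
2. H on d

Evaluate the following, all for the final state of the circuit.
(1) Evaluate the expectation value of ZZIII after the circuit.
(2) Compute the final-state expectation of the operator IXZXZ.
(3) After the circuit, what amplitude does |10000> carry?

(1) In the final state, ZZIII has expectation -1.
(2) The observable IXZXZ averages to 0.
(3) |10000> carries amplitude sqrt(2)/2 in the final state.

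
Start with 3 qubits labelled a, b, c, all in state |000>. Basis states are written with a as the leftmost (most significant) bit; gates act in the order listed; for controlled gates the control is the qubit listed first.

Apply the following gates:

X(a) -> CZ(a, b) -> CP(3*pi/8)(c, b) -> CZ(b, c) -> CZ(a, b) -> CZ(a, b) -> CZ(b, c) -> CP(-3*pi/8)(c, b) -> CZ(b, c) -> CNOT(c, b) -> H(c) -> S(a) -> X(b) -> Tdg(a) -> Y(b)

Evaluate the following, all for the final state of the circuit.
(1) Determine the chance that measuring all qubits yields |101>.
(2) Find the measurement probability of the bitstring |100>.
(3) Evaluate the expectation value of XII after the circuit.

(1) A full measurement returns |101> with probability 1/2. Key observation: the block from step 3 through step 8 cancels to the identity and can be dropped.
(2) Outcome |100> occurs with probability 1/2.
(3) The observable XII averages to 0.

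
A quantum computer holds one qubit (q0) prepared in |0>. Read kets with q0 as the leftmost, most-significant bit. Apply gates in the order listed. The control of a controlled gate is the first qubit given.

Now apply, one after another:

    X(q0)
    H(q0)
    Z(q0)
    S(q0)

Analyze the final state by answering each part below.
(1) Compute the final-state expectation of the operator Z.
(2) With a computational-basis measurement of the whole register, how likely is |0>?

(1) The observable Z averages to 0.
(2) The probability of measuring |0> is 1/2.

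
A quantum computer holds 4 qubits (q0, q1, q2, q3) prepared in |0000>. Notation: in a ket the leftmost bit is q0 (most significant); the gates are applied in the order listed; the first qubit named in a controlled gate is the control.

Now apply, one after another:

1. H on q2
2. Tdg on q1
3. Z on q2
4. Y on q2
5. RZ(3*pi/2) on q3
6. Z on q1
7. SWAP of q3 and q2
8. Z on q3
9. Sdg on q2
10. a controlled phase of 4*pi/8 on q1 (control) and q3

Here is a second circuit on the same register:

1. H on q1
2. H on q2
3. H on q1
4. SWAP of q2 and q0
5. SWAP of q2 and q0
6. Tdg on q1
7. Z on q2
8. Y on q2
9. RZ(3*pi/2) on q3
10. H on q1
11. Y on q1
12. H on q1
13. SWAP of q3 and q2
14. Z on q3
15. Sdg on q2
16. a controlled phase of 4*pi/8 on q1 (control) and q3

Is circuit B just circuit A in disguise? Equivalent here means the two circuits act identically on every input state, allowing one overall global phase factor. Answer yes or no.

No: there is an input state on which the two circuits produce genuinely different outputs (not merely differing by a phase).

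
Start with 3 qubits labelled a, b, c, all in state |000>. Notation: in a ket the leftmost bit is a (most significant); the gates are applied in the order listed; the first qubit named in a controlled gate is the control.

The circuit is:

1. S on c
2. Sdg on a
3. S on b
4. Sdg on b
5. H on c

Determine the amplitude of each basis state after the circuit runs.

The resulting statevector has amplitude sqrt(2)/2 on |000>, sqrt(2)/2 on |001>, and 0 on every other basis state.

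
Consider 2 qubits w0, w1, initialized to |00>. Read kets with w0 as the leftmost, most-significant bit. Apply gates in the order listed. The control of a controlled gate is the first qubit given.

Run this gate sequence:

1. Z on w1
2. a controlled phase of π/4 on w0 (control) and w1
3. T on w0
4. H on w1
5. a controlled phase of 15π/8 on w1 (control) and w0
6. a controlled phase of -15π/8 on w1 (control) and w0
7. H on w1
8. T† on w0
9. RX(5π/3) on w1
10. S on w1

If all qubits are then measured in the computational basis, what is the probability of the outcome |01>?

Outcome |01> occurs with probability 1/4.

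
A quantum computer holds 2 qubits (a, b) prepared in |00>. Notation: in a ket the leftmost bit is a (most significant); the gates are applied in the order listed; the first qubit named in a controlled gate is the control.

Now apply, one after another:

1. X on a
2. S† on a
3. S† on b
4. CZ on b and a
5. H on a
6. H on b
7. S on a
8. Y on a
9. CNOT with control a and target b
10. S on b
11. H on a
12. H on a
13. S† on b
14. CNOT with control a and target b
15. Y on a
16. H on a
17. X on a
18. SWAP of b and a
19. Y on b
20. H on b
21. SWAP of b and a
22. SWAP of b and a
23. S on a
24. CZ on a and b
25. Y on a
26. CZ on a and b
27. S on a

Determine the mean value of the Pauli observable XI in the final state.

The observable XI averages to -1.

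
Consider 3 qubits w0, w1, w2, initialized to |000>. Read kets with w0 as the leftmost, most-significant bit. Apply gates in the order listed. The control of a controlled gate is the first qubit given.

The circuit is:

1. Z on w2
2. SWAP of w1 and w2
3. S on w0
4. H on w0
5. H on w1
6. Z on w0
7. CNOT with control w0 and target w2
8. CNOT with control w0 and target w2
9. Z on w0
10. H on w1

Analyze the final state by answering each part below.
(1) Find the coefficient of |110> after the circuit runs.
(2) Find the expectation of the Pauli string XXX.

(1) The amplitude on |110> is 0. Key observation: steps 5-10 multiply out to the identity, so the circuit reduces to the remaining gates.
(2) In the final state, XXX has expectation 0.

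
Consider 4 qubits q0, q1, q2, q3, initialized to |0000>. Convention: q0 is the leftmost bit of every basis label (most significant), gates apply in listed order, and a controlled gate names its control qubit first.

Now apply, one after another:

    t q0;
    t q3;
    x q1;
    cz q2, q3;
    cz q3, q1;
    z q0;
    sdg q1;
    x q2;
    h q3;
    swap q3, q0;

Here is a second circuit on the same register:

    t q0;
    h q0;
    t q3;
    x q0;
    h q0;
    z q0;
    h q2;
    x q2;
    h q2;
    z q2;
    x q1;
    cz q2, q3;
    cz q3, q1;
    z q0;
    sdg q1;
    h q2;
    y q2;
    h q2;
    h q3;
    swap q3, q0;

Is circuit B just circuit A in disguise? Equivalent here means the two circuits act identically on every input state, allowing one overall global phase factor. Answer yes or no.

No: there is an input state on which the two circuits produce genuinely different outputs (not merely differing by a phase).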